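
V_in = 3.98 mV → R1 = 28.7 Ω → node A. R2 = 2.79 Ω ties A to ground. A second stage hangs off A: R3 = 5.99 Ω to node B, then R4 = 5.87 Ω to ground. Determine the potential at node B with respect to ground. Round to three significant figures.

V_B ≈ 0.144 mV

The second stage (R3 + R4 = 11.86 Ω) loads node A in parallel with R2.
R2 ‖ (R3+R4) = 2.259 Ω.
V_A = 3.98 × 2.259/(28.7 + 2.259) = 0.2904 mV.
V_B = V_A × 0.4949 = 0.1437 mV.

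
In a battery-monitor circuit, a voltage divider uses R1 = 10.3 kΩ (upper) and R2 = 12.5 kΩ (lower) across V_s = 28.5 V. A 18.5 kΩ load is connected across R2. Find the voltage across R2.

V_out ≈ 12.0 V

First combine the lower leg with the load: R2 ‖ R_L = 7.460 kΩ.
Then V_out = V_s · R2'/(R1 + R2') = 28.5 × 7.460/17.76 = 11.97 V.
(Unloaded it would be 15.6 V; the load pulls it down.)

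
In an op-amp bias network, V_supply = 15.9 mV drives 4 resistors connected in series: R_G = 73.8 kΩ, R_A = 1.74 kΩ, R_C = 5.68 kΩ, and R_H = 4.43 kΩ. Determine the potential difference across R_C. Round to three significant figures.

Total series resistance ΣR = 73.8 + 1.74 + 5.68 + 4.43 = 85.65 kΩ.
V = V_supply · R/ΣR = 15.9 × 0.06632 = 1.054 mV.

V ≈ 1.05 mV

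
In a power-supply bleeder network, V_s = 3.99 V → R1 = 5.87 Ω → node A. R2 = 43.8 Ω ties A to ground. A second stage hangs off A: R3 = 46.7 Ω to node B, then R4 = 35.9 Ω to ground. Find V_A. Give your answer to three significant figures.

V_A ≈ 3.31 V

Node A sees R2 in parallel with the series input of stage 2, R3 + R4 = 82.60 Ω.
R2 ‖ (R3+R4) = 28.62 Ω.
V_A = 3.99 × 28.62/(5.87 + 28.62) = 3.311 V.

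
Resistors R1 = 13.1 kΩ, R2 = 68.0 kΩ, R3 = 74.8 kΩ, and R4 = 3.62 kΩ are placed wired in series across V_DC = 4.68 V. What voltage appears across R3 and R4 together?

V ≈ 2.30 V

ΣR = 13.1 + 68.0 + 74.8 + 3.62 = 159.5 kΩ.
R_{R3..R4} = 74.8 + 3.62 = 78.42 kΩ.
By the voltage-divider rule, V = 4.68 × 78.42/159.5 = 2.301 V.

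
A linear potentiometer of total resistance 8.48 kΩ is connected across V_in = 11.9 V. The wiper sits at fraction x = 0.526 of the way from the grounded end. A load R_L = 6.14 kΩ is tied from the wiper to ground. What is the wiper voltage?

V_out ≈ 4.66 V

The pot divides into 4.020 kΩ above the wiper and 4.460 kΩ below.
(x·R_p) ‖ R_L = 2.584 kΩ.
Then V_out = V_in · 2.584/(4.020 + 2.584) = 4.656 V.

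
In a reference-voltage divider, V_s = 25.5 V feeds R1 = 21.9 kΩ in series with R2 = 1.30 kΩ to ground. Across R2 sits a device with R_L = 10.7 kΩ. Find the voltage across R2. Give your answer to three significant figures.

V_out ≈ 1.28 V

R2 ‖ R_L = (1.30 × 10.7)/(1.30 + 10.7) = 1.159 kΩ.
Then V_out = V_s · R2'/(R1 + R2') = 25.5 × 1.159/23.06 = 1.282 V.
(Unloaded it would be 1.43 V; the load pulls it down.)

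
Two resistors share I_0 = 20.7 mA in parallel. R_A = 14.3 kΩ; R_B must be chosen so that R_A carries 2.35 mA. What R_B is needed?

R_B ≈ 1.83 kΩ

In a two-way split, I_A/I_0 = R_B/(R_A + R_B).
2.35/20.7 = R_B/(R_A + R_B) → R_B = R_A · (0.1135)/(1 − 0.1135) = 14.3 × 0.1281 = 1.831 kΩ.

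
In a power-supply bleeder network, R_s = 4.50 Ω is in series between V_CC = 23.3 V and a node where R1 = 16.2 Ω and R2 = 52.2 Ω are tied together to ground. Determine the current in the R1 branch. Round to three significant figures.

Parallel bank: R_p = 1/(1/16.2 + 1/52.2) = 12.36 Ω.
V_A by voltage divider: V_A = 23.3 × 12.36/(4.50 + 12.36) = 17.08 V.
I(R1) = V_A / R1 = 17.08/16.2 = 1.054 A.
(Equivalently: I_total = 1.382 A, then current-divider fraction G_k/ΣG = 0.7632.)

I ≈ 1.05 A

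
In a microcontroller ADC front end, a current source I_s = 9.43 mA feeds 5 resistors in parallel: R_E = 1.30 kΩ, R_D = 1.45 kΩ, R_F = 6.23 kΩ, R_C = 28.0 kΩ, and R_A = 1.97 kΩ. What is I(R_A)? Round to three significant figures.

I ≈ 2.21 mA

Total conductance ΣG = 1/1.30 + 1/1.45 + 1/6.23 + 1/28.0 + 1/1.97 = 2.163 (units of 1/kΩ).
By the current-divider rule, I = I_s · G_k/ΣG = 9.43 × 0.2347 = 2.213 mA.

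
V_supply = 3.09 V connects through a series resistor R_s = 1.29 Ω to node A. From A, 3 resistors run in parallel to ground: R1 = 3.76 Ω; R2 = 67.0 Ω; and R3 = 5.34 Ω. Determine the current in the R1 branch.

Combine the parallel branches: R_p = (1/3.76 + 1/67.0 + 1/5.34)⁻¹ = 2.136 Ω.
Node voltage V_A = V_supply · R_p/(R_s + R_p) = 3.09 × 0.6235 = 1.927 V.
Branch current I = V_A/R1 = 1.927/3.76 = 0.5124 A.

I ≈ 0.512 A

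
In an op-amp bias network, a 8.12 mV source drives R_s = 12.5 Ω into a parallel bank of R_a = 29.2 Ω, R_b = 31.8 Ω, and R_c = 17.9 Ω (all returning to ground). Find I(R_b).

I ≈ 0.101 mA

Parallel bank: R_p = 1/(1/29.2 + 1/31.8 + 1/17.9) = 8.226 Ω.
V_A by voltage divider: V_A = 8.12 × 8.226/(12.5 + 8.226) = 3.223 mV.
Branch current I = V_A/R_b = 3.223/31.8 = 0.1013 mA.
(Check via current divider: I_total = 0.3918 mA; share G_k/ΣG = 0.2587 → same result.)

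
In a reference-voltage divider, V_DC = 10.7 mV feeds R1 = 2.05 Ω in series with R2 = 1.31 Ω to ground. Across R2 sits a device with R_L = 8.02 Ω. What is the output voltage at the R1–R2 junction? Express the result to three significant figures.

R2 ‖ R_L = (1.31 × 8.02)/(1.31 + 8.02) = 1.126 Ω.
Voltage divider with the loaded lower leg: V_out = 10.7 × 1.126/(2.05 + 1.126) = 10.7 × 0.3545 = 3.794 mV.

V_out ≈ 3.79 mV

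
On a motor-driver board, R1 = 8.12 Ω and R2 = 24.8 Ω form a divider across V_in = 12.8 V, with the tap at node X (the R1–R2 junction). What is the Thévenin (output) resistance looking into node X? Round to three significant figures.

R_th ≈ 6.12 Ω

Zeroing V_in shorts the top of R1 to ground, so R_th = R1 ‖ R2 = 6.117 Ω.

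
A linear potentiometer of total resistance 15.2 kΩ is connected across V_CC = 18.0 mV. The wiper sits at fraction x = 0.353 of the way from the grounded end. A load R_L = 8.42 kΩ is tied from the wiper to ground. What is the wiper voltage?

V_out ≈ 4.50 mV

The pot divides into 9.834 kΩ above the wiper and 5.366 kΩ below.
R_L loads the lower segment: effective lower R = 3.277 kΩ.
Then V_out = V_CC · 3.277/(9.834 + 3.277) = 4.499 mV.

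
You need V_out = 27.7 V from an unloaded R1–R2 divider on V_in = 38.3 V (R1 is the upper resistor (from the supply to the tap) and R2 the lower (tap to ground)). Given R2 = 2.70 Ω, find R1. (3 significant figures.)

R1 ≈ 1.03 Ω

Required fraction k = V_out/V_in = 0.7232.
R1 = R2·(1/k − 1) = 2.70 × 0.3827 = 1.033 Ω.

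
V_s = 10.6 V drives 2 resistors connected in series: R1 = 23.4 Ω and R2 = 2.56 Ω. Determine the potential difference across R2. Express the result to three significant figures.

Series total: ΣR = 23.4 + 2.56 = 25.96 Ω.
Voltage divider: V = V_s · (2.560 / 25.96) = 10.6 × 0.09861 = 1.045 V.

V ≈ 1.05 V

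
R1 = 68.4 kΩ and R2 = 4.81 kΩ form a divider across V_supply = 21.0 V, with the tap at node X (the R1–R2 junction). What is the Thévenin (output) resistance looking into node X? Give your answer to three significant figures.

R_th ≈ 4.49 kΩ

Looking into X with the source shorted: R_th = R1·R2/(R1+R2) = 68.40 × 4.81/73.21 = 4.494 kΩ.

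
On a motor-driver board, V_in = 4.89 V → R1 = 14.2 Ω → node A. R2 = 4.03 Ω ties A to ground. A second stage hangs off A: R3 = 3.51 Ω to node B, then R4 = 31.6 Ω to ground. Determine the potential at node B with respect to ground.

Looking into the second stage from A: R3 + R4 = 35.11 Ω appears in parallel with R2.
R2 ‖ (R3+R4) = 3.615 Ω.
First divider: V_A = V_in · 3.615/(14.2 + 3.615) = 0.9923 V.
Then the unloaded second divider: V_B = V_A × R4/(R3+R4) = 0.9923 × 0.9000 = 0.8931 V.

V_B ≈ 0.893 V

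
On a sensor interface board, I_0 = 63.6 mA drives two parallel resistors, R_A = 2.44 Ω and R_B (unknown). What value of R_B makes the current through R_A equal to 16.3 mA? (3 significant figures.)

Two-branch current divider: I_A = I_0 · R_B/(R_A + R_B).
16.3/63.6 = R_B/(R_A + R_B) → R_B = R_A · (0.2563)/(1 − 0.2563) = 2.44 × 0.3446 = 0.8408 Ω.

R_B ≈ 0.841 Ω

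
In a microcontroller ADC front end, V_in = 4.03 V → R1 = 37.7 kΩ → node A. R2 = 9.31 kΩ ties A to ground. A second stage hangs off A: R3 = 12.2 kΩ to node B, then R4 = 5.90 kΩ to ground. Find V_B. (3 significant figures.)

V_B ≈ 0.184 V

Node A sees R2 in parallel with the series input of stage 2, R3 + R4 = 18.10 kΩ.
R2 ‖ (R3+R4) = 6.148 kΩ.
First divider: V_A = V_in · 6.148/(37.7 + 6.148) = 0.5650 V.
Stage 2 is unloaded, so V_B = V_A · R4/(R3+R4) = 0.5650 × 5.90/18.10 = 0.1842 V.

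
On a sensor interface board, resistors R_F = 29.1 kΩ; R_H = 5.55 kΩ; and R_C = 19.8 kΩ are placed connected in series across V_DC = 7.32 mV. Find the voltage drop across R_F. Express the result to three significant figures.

V ≈ 3.91 mV

ΣR = 29.1 + 5.55 + 19.8 = 54.45 kΩ.
V = V_DC · R/ΣR = 7.32 × 0.5344 = 3.912 mV.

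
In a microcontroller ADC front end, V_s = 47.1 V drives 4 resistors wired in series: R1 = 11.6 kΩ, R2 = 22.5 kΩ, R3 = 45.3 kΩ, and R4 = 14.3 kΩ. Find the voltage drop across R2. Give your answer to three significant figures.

Series total: ΣR = 11.6 + 22.5 + 45.3 + 14.3 = 93.70 kΩ.
By the voltage-divider rule, V = 47.1 × 22.50/93.70 = 11.31 V.

V ≈ 11.3 V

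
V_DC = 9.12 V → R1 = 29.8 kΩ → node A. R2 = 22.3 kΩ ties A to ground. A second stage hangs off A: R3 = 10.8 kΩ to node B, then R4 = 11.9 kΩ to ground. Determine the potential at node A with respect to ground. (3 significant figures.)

Node A sees R2 in parallel with the series input of stage 2, R3 + R4 = 22.70 kΩ.
Effective lower resistance at A: R2 ‖ 22.70 = 11.25 kΩ.
V_A = 9.12 × 11.25/(29.8 + 11.25) = 2.499 V.

V_A ≈ 2.50 V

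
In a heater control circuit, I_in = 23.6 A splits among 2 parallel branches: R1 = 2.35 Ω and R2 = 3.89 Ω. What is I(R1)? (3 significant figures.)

I ≈ 14.7 A

Two-branch current divider: I_k = I_in · R_other/(R_1 + R_2).
So I = 23.6 × 3.89/6.240 = 14.71 A.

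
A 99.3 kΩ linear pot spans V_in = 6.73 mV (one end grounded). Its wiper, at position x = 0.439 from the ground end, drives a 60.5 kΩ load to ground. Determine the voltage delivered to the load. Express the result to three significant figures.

Split the track: R_lower = x·R_p = 43.59 kΩ, R_upper = (1−x)·R_p = 55.71 kΩ.
R_L loads the lower segment: effective lower R = 25.34 kΩ.
V_out = 6.73 × 25.34/(55.71 + 25.34) = 2.104 mV.

V_out ≈ 2.10 mV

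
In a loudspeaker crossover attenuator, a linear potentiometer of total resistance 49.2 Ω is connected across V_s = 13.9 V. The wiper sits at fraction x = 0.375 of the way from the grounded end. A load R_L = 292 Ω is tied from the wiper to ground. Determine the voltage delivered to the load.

V_out ≈ 5.01 V

Lower segment x·R_p = 18.45 Ω; upper segment (1−x)·R_p = 30.75 Ω.
R_L loads the lower segment: effective lower R = 17.35 Ω.
Then V_out = V_s · 17.35/(30.75 + 17.35) = 5.014 V.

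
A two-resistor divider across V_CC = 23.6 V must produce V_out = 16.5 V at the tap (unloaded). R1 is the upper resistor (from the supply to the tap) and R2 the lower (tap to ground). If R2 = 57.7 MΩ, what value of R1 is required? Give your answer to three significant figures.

R1 ≈ 24.8 MΩ

The divider ratio is R2/(R1+R2) = 16.5/23.6 = 0.6992.
Rearranging, R1 = R2·(1−k)/k = 57.7 × 0.4303 = 24.83 MΩ.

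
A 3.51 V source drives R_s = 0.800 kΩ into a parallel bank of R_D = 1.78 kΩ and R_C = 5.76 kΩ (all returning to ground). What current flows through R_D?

I ≈ 1.24 mA

Combine the parallel branches: R_p = (1/1.78 + 1/5.76)⁻¹ = 1.360 kΩ.
V_A = 3.51 × 1.360/2.160 = 2.210 V.
I(R_D) = V_A / R_D = 2.210/1.78 = 1.242 mA.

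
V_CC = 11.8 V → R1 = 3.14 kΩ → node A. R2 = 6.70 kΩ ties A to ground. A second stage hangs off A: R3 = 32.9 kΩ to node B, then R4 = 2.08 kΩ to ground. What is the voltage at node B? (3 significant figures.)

The second stage (R3 + R4 = 34.98 kΩ) loads node A in parallel with R2.
R2 ‖ (R3+R4) = 5.623 kΩ.
So V_A = 11.8 × 0.6417 = 7.572 V.
Stage 2 is unloaded, so V_B = V_A · R4/(R3+R4) = 7.572 × 2.08/34.98 = 0.4502 V.

V_B ≈ 0.450 V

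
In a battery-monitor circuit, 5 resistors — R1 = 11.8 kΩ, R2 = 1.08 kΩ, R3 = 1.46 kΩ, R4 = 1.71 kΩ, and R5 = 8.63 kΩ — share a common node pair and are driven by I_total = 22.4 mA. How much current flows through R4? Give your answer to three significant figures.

Total conductance ΣG = 1/11.8 + 1/1.08 + 1/1.46 + 1/1.71 + 1/8.63 = 2.396 (units of 1/kΩ).
By the current-divider rule, I = I_total · G_k/ΣG = 22.4 × 0.2440 = 5.467 mA.

I ≈ 5.47 mA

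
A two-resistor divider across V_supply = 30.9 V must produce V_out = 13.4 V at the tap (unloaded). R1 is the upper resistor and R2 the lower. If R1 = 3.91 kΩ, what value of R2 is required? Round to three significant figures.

V_out/V_supply = R2/(R1+R2) = 0.4337.
Rearranging, R2 = R1·k/(1−k) = 3.91 × 0.7657 = 2.994 kΩ.

R2 ≈ 2.99 kΩ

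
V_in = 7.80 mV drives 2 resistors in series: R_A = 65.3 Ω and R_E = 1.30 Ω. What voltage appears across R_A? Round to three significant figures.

V ≈ 7.65 mV

Total series resistance ΣR = 65.3 + 1.30 = 66.60 Ω.
V = V_in · R/ΣR = 7.80 × 0.9805 = 7.648 mV.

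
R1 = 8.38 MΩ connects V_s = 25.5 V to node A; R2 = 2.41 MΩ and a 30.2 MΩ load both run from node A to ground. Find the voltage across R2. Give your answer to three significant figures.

R2 ‖ R_L = (2.41 × 30.2)/(2.41 + 30.2) = 2.232 MΩ.
Now apply the divider: V_out = 25.5 × 0.2103 = 5.363 V.

V_out ≈ 5.36 V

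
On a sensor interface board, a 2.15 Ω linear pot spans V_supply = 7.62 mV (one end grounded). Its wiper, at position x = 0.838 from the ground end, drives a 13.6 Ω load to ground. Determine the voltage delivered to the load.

The pot divides into 0.3483 Ω above the wiper and 1.802 Ω below.
Lower segment in parallel with the load: 1.802 ‖ 13.6 = 1.591 Ω.
V_out = 7.62 × 1.591/(0.3483 + 1.591) = 6.251 mV.

V_out ≈ 6.25 mV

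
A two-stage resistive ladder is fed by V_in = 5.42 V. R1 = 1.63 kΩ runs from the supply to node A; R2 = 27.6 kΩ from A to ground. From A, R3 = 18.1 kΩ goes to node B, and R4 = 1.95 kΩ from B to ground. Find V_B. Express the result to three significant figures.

V_B ≈ 0.462 V

The second stage (R3 + R4 = 20.05 kΩ) loads node A in parallel with R2.
R2 ‖ (R3+R4) = 11.61 kΩ.
First divider: V_A = V_in · 11.61/(1.63 + 11.61) = 4.753 V.
Then the unloaded second divider: V_B = V_A × R4/(R3+R4) = 4.753 × 0.09726 = 0.4623 V.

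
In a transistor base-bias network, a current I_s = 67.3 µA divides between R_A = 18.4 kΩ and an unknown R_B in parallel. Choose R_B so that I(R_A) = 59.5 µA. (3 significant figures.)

R_B ≈ 140 kΩ

In a two-way split, I_A/I_s = R_B/(R_A + R_B).
59.5/67.3 = R_B/(R_A + R_B) → R_B = R_A · (0.8841)/(1 − 0.8841) = 18.4 × 7.628 = 140.4 kΩ.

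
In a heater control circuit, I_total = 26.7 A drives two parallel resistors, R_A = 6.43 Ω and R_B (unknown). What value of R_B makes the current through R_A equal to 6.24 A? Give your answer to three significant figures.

R_B ≈ 1.96 Ω

In a two-way split, I_A/I_total = R_B/(R_A + R_B).
6.24/26.7 = R_B/(R_A + R_B) → R_B = R_A · (0.2337)/(1 − 0.2337) = 6.43 × 0.3050 = 1.961 Ω.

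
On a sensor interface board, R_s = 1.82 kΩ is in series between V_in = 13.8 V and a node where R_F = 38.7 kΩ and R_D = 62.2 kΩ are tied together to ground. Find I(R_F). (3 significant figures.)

I ≈ 0.331 mA

Combine the parallel branches: R_p = (1/38.7 + 1/62.2)⁻¹ = 23.86 kΩ.
Node voltage V_A = V_in · R_p/(R_s + R_p) = 13.8 × 0.9291 = 12.82 V.
I(R_F) = V_A / R_F = 12.82/38.7 = 0.3313 mA.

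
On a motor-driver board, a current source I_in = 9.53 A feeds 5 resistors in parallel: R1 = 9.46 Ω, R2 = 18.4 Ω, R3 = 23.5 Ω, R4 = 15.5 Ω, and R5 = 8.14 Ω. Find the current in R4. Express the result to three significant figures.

Conductances: ΣG = 1/9.46 + 1/18.4 + 1/23.5 + 1/15.5 + 1/8.14 = 0.3900 (1/Ω).
Current divider: I(R4) = I_in · G_k/ΣG = 9.53 × (0.06452/0.3900) = 9.53 × 0.1654 = 1.577 A.

I ≈ 1.58 A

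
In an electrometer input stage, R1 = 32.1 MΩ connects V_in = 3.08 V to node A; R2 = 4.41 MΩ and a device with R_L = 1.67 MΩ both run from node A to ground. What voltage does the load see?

First combine the lower leg with the load: R2 ‖ R_L = 1.211 MΩ.
Then V_out = V_in · R2'/(R1 + R2') = 3.08 × 1.211/33.31 = 0.1120 V.

V_out ≈ 0.112 V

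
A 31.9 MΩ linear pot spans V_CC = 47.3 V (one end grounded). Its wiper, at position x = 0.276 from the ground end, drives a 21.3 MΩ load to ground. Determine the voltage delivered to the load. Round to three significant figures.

Split the track: R_lower = x·R_p = 8.804 MΩ, R_upper = (1−x)·R_p = 23.10 MΩ.
(x·R_p) ‖ R_L = 6.229 MΩ.
V_out = 47.3 × 6.229/(23.10 + 6.229) = 10.05 V.

V_out ≈ 10.0 V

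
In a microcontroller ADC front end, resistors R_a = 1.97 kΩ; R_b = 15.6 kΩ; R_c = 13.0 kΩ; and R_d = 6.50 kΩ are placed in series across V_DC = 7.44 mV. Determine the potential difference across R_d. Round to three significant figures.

V ≈ 1.30 mV

Series total: ΣR = 1.97 + 15.6 + 13.0 + 6.50 = 37.07 kΩ.
V = V_DC · R/ΣR = 7.44 × 0.1753 = 1.305 mV.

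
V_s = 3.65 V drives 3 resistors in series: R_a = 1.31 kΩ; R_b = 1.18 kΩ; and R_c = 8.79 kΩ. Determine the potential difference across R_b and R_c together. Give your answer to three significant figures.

ΣR = 1.31 + 1.18 + 8.79 = 11.28 kΩ.
R_{R_b..R_c} = 1.18 + 8.79 = 9.970 kΩ.
Voltage divider: V = V_s · (9.970 / 11.28) = 3.65 × 0.8839 = 3.226 V.

V ≈ 3.23 V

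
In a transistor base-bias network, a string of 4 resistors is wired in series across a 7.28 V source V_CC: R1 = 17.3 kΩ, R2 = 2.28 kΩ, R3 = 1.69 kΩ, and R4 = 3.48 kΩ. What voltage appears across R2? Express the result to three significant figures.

V ≈ 0.671 V

Series total: ΣR = 17.3 + 2.28 + 1.69 + 3.48 = 24.75 kΩ.
By the voltage-divider rule, V = 7.28 × 2.280/24.75 = 0.6706 V.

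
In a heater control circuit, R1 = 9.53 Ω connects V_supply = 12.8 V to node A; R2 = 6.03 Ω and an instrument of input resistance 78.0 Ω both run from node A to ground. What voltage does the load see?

V_out ≈ 4.74 V

The load sits in parallel with R2, giving an effective lower resistance R2' = R2·R_L/(R2+R_L) = 5.597 Ω.
Then V_out = V_supply · R2'/(R1 + R2') = 12.8 × 5.597/15.13 = 4.736 V.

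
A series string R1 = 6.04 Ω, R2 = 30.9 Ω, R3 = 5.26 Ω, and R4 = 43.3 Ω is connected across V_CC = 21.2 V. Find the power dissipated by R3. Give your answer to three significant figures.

P ≈ 0.323 W

The common current is I = 21.2/85.50 = 0.2480 A.
P = I²R = 0.06148 × 5.26 = 0.3234 W.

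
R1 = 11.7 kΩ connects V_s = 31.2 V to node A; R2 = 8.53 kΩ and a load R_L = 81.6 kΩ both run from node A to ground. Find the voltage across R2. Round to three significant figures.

First combine the lower leg with the load: R2 ‖ R_L = 7.723 kΩ.
Voltage divider with the loaded lower leg: V_out = 31.2 × 7.723/(11.7 + 7.723) = 31.2 × 0.3976 = 12.41 V.

V_out ≈ 12.4 V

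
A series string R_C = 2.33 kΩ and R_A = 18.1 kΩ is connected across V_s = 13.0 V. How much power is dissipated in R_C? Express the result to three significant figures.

ΣR = 20.43 kΩ → I = 13.0/20.43 = 0.6363 mA.
P = I²R = 0.4049 × 2.33 = 0.9434 mW.

P ≈ 0.943 mW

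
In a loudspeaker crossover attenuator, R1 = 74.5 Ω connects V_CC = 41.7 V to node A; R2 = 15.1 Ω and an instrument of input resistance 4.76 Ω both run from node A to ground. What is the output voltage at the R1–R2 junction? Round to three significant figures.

The load sits in parallel with R2, giving an effective lower resistance R2' = R2·R_L/(R2+R_L) = 3.619 Ω.
Now apply the divider: V_out = 41.7 × 0.04633 = 1.932 V.

V_out ≈ 1.93 V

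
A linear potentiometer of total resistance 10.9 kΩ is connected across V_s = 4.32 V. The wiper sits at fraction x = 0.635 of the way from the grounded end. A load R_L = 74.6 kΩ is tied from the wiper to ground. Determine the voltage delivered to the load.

Split the track: R_lower = x·R_p = 6.921 kΩ, R_upper = (1−x)·R_p = 3.978 kΩ.
Lower segment in parallel with the load: 6.921 ‖ 74.6 = 6.334 kΩ.
Loaded-divider output: V_out = 4.32 × 0.6142 = 2.653 V.
(Unloaded: V_out = x·V_s = 2.74 V.)

V_out ≈ 2.65 V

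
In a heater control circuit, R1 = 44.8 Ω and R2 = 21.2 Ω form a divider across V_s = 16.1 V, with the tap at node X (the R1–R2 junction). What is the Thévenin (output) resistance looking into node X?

R_th ≈ 14.4 Ω

Looking into X with the source shorted: R_th = R1·R2/(R1+R2) = 44.80 × 21.2/66.00 = 14.39 Ω.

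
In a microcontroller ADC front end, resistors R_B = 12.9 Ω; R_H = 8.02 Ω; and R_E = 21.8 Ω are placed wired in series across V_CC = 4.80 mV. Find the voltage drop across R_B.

Series total: ΣR = 12.9 + 8.02 + 21.8 = 42.72 Ω.
Voltage divider: V = V_CC · (12.90 / 42.72) = 4.80 × 0.3020 = 1.449 mV.

V ≈ 1.45 mV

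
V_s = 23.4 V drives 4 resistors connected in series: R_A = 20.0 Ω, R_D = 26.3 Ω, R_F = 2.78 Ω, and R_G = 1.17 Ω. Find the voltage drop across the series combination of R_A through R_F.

V ≈ 22.9 V

ΣR = 20.0 + 26.3 + 2.78 + 1.17 = 50.25 Ω.
R_{R_A..R_F} = 20.0 + 26.3 + 2.78 = 49.08 Ω.
By the voltage-divider rule, V = 23.4 × 49.08/50.25 = 22.86 V.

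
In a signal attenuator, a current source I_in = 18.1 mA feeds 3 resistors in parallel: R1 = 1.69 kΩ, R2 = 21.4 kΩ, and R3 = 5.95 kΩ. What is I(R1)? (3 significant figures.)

ΣG = 1/1.69 + 1/21.4 + 1/5.95 = 0.8065.
R1 takes the fraction G_k/ΣG = 0.5917/0.8065 = 0.7337, so I = 18.1 × 0.7337 = 13.28 mA.

I ≈ 13.3 mA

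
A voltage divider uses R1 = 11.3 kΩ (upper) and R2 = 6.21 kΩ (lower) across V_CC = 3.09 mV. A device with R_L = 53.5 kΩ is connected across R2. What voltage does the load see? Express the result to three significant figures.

V_out ≈ 1.02 mV

The load sits in parallel with R2, giving an effective lower resistance R2' = R2·R_L/(R2+R_L) = 5.564 kΩ.
Now apply the divider: V_out = 3.09 × 0.3299 = 1.020 mV.
(Unloaded it would be 1.10 mV; the load pulls it down.)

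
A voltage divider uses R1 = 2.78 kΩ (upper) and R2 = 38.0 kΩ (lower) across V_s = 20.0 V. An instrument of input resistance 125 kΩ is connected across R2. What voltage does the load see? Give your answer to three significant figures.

First combine the lower leg with the load: R2 ‖ R_L = 29.14 kΩ.
Voltage divider with the loaded lower leg: V_out = 20.0 × 29.14/(2.78 + 29.14) = 20.0 × 0.9129 = 18.26 V.

V_out ≈ 18.3 V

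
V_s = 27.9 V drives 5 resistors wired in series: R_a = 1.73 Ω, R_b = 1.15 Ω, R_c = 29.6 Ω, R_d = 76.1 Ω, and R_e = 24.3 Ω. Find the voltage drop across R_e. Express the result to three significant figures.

V ≈ 5.10 V

Series total: ΣR = 1.73 + 1.15 + 29.6 + 76.1 + 24.3 = 132.9 Ω.
Voltage divider: V = V_s · (24.30 / 132.9) = 27.9 × 0.1829 = 5.102 V.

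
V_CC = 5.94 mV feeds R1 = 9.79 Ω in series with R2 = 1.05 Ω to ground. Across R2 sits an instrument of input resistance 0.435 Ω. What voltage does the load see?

V_out ≈ 0.181 mV

R2 ‖ R_L = (1.05 × 0.435)/(1.05 + 0.435) = 0.3076 Ω.
Then V_out = V_CC · R2'/(R1 + R2') = 5.94 × 0.3076/10.10 = 0.1809 mV.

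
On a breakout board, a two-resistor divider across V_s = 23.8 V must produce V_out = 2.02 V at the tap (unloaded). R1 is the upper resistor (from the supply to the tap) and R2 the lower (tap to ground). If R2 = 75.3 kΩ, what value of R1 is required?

R1 ≈ 812 kΩ

V_out/V_s = R2/(R1+R2) = 0.08487.
R1 = R2·(1/k − 1) = 75.3 × 10.78 = 811.9 kΩ.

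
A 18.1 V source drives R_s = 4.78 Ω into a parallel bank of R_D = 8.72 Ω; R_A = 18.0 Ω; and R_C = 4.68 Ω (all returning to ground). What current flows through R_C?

I ≈ 1.36 A

Parallel bank: R_p = 1/(1/8.72 + 1/18.0 + 1/4.68) = 2.605 Ω.
V_A = 18.1 × 2.605/7.385 = 6.384 V.
Branch current I = V_A/R_C = 6.384/4.68 = 1.364 A.
(Check via current divider: I_total = 2.451 A; share G_k/ΣG = 0.5566 → same result.)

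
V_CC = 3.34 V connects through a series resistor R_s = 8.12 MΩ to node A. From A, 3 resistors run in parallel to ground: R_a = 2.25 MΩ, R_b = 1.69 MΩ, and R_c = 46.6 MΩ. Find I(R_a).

I ≈ 0.155 µA

Parallel bank: R_p = 1/(1/2.25 + 1/1.69 + 1/46.6) = 0.9455 MΩ.
V_A by voltage divider: V_A = 3.34 × 0.9455/(8.12 + 0.9455) = 0.3484 V.
I(R_a) = V_A / R_a = 0.3484/2.25 = 0.1548 µA.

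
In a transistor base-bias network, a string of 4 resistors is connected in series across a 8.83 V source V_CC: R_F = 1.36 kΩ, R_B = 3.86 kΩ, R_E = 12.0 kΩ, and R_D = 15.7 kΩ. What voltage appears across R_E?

ΣR = 1.36 + 3.86 + 12.0 + 15.7 = 32.92 kΩ.
By the voltage-divider rule, V = 8.83 × 12.00/32.92 = 3.219 V.

V ≈ 3.22 V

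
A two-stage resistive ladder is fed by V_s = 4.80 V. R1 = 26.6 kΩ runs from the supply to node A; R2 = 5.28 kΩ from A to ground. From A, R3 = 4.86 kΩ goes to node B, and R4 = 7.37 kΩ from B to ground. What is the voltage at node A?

Looking into the second stage from A: R3 + R4 = 12.23 kΩ appears in parallel with R2.
R2 ‖ (R3+R4) = 3.688 kΩ.
So V_A = 4.80 × 0.1218 = 0.5844 V.

V_A ≈ 0.584 V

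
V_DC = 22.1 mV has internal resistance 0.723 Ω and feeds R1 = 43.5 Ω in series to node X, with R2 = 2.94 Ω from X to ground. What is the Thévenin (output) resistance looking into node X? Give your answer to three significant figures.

R1' = 0.723 + 43.5 = 44.22 Ω (source resistance + R1).
Looking into X with the source shorted: R_th = R1'·R2/(R1'+R2) = 44.22 × 2.94/47.16 = 2.757 Ω.

R_th ≈ 2.76 Ω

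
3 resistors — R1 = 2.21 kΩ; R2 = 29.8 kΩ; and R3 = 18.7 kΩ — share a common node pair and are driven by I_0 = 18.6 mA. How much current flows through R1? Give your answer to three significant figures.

I ≈ 15.6 mA

Total conductance ΣG = 1/2.21 + 1/29.8 + 1/18.7 = 0.5395 (units of 1/kΩ).
R1 takes the fraction G_k/ΣG = 0.4525/0.5395 = 0.8387, so I = 18.6 × 0.8387 = 15.60 mA.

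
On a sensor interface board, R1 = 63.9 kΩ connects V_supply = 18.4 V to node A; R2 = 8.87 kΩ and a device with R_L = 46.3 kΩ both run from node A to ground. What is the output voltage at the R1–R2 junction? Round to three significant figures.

R2 ‖ R_L = (8.87 × 46.3)/(8.87 + 46.3) = 7.444 kΩ.
Voltage divider with the loaded lower leg: V_out = 18.4 × 7.444/(63.9 + 7.444) = 18.4 × 0.1043 = 1.920 V.
(Unloaded it would be 2.24 V; the load pulls it down.)

V_out ≈ 1.92 V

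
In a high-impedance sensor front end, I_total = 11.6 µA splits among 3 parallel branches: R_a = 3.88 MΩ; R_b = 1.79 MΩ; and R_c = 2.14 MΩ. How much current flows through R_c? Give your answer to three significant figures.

ΣG = 1/3.88 + 1/1.79 + 1/2.14 = 1.284.
Current divider: I(R_c) = I_total · G_k/ΣG = 11.6 × (0.4673/1.284) = 11.6 × 0.3640 = 4.223 µA.

I ≈ 4.22 µA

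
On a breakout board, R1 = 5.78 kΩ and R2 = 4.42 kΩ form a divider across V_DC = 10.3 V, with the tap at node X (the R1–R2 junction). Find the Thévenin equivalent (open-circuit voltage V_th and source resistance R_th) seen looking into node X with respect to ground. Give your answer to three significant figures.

V_th ≈ 4.46 V, R_th ≈ 2.50 kΩ

With X open, the divider is unloaded: V_th = 10.3 × 4.42/10.20 = 4.463 V.
With V_DC suppressed (replaced by a short), R_th = R1 ‖ R2 = (5.780 × 4.42)/(5.780 + 4.42) = 2.505 kΩ.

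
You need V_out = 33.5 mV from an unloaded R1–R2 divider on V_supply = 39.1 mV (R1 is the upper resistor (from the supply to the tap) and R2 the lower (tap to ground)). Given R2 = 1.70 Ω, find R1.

The divider ratio is R2/(R1+R2) = 33.5/39.1 = 0.8568.
Rearranging, R1 = R2·(1−k)/k = 1.70 × 0.1672 = 0.2842 Ω.

R1 ≈ 0.284 Ω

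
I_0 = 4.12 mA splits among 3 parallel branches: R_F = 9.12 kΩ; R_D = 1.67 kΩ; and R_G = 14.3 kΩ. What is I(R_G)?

Conductances: ΣG = 1/9.12 + 1/1.67 + 1/14.3 = 0.7784 (1/kΩ).
R_G takes the fraction G_k/ΣG = 0.06993/0.7784 = 0.08984, so I = 4.12 × 0.08984 = 0.3701 mA.

I ≈ 0.370 mA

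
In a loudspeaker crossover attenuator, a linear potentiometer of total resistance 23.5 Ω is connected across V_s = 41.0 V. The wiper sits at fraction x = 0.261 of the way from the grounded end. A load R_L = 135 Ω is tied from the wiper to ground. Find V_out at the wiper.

Lower segment x·R_p = 6.134 Ω; upper segment (1−x)·R_p = 17.37 Ω.
Lower segment in parallel with the load: 6.134 ‖ 135 = 5.867 Ω.
Loaded-divider output: V_out = 41.0 × 0.2525 = 10.35 V.

V_out ≈ 10.4 V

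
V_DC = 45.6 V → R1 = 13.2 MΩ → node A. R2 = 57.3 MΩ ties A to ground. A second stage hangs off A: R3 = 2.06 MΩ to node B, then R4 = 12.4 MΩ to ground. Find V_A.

V_A ≈ 21.3 V

Looking into the second stage from A: R3 + R4 = 14.46 MΩ appears in parallel with R2.
R2 ‖ (R3+R4) = 11.55 MΩ.
V_A = 45.6 × 11.55/(13.2 + 11.55) = 21.28 V.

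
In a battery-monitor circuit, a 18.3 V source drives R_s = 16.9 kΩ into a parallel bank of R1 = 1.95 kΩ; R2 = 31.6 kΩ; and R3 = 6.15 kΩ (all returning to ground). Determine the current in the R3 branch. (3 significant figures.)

Equivalent of the parallel group: R_p = 1.414 kΩ.
V_A by voltage divider: V_A = 18.3 × 1.414/(16.9 + 1.414) = 1.413 V.
Branch current I = V_A/R3 = 1.413/6.15 = 0.2298 mA.

I ≈ 0.230 mA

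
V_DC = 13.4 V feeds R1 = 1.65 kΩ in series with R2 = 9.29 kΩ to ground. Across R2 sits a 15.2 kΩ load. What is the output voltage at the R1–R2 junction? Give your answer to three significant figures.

First combine the lower leg with the load: R2 ‖ R_L = 5.766 kΩ.
Voltage divider with the loaded lower leg: V_out = 13.4 × 5.766/(1.65 + 5.766) = 13.4 × 0.7775 = 10.42 V.
(Unloaded it would be 11.4 V; the load pulls it down.)

V_out ≈ 10.4 V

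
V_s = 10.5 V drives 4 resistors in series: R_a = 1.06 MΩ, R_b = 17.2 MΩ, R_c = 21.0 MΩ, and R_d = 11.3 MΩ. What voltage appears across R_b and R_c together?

Series total: ΣR = 1.06 + 17.2 + 21.0 + 11.3 = 50.56 MΩ.
R_{R_b..R_c} = 17.2 + 21.0 = 38.20 MΩ.
Voltage divider: V = V_s · (38.20 / 50.56) = 10.5 × 0.7555 = 7.933 V.

V ≈ 7.93 V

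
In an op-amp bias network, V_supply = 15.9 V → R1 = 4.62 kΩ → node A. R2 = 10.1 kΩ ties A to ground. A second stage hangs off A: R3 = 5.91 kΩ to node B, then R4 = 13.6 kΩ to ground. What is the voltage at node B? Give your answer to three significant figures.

V_B ≈ 6.54 V

Node A sees R2 in parallel with the series input of stage 2, R3 + R4 = 19.51 kΩ.
R2 ‖ (R3+R4) = 6.655 kΩ.
So V_A = 15.9 × 0.5902 = 9.385 V.
Then the unloaded second divider: V_B = V_A × R4/(R3+R4) = 9.385 × 0.6971 = 6.542 V.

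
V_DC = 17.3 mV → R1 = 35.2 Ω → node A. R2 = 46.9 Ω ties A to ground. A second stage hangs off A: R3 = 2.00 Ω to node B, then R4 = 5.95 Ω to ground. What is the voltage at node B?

V_B ≈ 2.10 mV

Looking into the second stage from A: R3 + R4 = 7.950 Ω appears in parallel with R2.
R2 ‖ (R3+R4) = 6.798 Ω.
V_A = 17.3 × 6.798/(35.2 + 6.798) = 2.800 mV.
Stage 2 is unloaded, so V_B = V_A · R4/(R3+R4) = 2.800 × 5.95/7.950 = 2.096 mV.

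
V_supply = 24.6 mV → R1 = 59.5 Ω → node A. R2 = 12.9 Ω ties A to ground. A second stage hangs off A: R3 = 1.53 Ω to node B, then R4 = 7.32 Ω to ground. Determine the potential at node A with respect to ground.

The second stage (R3 + R4 = 8.850 Ω) loads node A in parallel with R2.
Effective lower resistance at A: R2 ‖ 8.850 = 5.249 Ω.
V_A = 24.6 × 5.249/(59.5 + 5.249) = 1.994 mV.

V_A ≈ 1.99 mV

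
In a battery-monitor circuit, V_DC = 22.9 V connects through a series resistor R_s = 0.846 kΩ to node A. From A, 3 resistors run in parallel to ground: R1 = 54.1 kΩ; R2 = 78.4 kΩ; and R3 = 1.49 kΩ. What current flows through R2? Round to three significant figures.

I ≈ 0.183 mA

Parallel bank: R_p = 1/(1/54.1 + 1/78.4 + 1/1.49) = 1.424 kΩ.
V_A by voltage divider: V_A = 22.9 × 1.424/(0.846 + 1.424) = 14.36 V.
Branch current I = V_A/R2 = 14.36/78.4 = 0.1832 mA.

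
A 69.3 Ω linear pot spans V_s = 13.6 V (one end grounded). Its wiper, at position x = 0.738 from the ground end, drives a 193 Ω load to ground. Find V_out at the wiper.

Split the track: R_lower = x·R_p = 51.14 Ω, R_upper = (1−x)·R_p = 18.16 Ω.
Lower segment in parallel with the load: 51.14 ‖ 193 = 40.43 Ω.
V_out = 13.6 × 40.43/(18.16 + 40.43) = 9.385 V.

V_out ≈ 9.39 V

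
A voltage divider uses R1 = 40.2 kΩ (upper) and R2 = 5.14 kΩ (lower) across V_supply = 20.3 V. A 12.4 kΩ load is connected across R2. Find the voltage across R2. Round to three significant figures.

V_out ≈ 1.68 V

First combine the lower leg with the load: R2 ‖ R_L = 3.634 kΩ.
Voltage divider with the loaded lower leg: V_out = 20.3 × 3.634/(40.2 + 3.634) = 20.3 × 0.08290 = 1.683 V.
(Unloaded it would be 2.30 V; the load pulls it down.)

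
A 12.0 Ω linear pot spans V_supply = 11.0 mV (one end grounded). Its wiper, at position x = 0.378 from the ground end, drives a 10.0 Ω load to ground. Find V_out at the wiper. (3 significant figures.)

Lower segment x·R_p = 4.536 Ω; upper segment (1−x)·R_p = 7.464 Ω.
R_L loads the lower segment: effective lower R = 3.121 Ω.
Loaded-divider output: V_out = 11.0 × 0.2948 = 3.243 mV.

V_out ≈ 3.24 mV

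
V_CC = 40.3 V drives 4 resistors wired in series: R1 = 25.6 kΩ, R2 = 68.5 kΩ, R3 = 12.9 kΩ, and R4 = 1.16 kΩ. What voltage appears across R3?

ΣR = 25.6 + 68.5 + 12.9 + 1.16 = 108.2 kΩ.
V = V_CC · R/ΣR = 40.3 × 0.1193 = 4.806 V.

V ≈ 4.81 V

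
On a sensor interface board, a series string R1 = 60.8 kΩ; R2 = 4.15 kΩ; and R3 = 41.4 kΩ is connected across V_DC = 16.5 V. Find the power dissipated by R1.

The common current is I = 16.5/106.3 = 0.1551 mA.
V(R1) = I·R = 9.433 V; P = V·I = 9.433 × 0.1551 = 1.464 mW.

P ≈ 1.46 mW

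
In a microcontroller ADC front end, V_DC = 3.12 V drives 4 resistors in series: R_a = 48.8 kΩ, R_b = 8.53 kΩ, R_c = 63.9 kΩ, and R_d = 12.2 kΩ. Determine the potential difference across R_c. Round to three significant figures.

Total series resistance ΣR = 48.8 + 8.53 + 63.9 + 12.2 = 133.4 kΩ.
Voltage divider: V = V_DC · (63.90 / 133.4) = 3.12 × 0.4789 = 1.494 V.

V ≈ 1.49 V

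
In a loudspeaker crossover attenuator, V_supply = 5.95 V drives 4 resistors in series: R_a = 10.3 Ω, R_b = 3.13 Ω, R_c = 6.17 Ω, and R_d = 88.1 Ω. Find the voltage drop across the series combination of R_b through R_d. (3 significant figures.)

V ≈ 5.38 V

Series total: ΣR = 10.3 + 3.13 + 6.17 + 88.1 = 107.7 Ω.
R_{R_b..R_d} = 3.13 + 6.17 + 88.1 = 97.40 Ω.
V = V_supply · R/ΣR = 5.95 × 0.9044 = 5.381 V.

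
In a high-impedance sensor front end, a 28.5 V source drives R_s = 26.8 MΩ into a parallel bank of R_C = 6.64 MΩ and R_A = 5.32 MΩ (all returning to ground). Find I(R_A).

Equivalent of the parallel group: R_p = 2.954 MΩ.
Node voltage V_A = V_s · R_p/(R_s + R_p) = 28.5 × 0.09927 = 2.829 V.
I(R_A) = V_A / R_A = 2.829/5.32 = 0.5318 µA.

I ≈ 0.532 µA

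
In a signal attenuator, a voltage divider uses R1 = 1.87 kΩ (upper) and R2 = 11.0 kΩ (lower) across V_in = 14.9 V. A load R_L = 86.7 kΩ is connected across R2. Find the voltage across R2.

V_out ≈ 12.5 V

First combine the lower leg with the load: R2 ‖ R_L = 9.762 kΩ.
Then V_out = V_in · R2'/(R1 + R2') = 14.9 × 9.762/11.63 = 12.50 V.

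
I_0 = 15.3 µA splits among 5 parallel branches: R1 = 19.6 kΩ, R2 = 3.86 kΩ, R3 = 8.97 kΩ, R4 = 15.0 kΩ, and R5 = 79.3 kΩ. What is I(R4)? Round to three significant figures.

I ≈ 2.04 µA

Conductances: ΣG = 1/19.6 + 1/3.86 + 1/8.97 + 1/15.0 + 1/79.3 = 0.5008 (1/kΩ).
Current divider: I(R4) = I_0 · G_k/ΣG = 15.3 × (0.06667/0.5008) = 15.3 × 0.1331 = 2.037 µA.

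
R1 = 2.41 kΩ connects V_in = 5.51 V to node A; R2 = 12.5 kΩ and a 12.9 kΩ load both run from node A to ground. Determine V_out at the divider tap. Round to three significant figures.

V_out ≈ 3.99 V

First combine the lower leg with the load: R2 ‖ R_L = 6.348 kΩ.
Now apply the divider: V_out = 5.51 × 0.7248 = 3.994 V.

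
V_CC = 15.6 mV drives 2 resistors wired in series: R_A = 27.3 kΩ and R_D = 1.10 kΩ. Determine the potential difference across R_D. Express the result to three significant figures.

Total series resistance ΣR = 27.3 + 1.10 = 28.40 kΩ.
Voltage divider: V = V_CC · (1.100 / 28.40) = 15.6 × 0.03873 = 0.6042 mV.

V ≈ 0.604 mV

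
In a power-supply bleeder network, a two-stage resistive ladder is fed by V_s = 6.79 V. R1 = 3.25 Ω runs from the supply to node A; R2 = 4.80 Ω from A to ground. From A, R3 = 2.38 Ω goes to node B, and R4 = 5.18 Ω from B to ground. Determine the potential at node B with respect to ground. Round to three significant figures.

V_B ≈ 2.21 V

The second stage (R3 + R4 = 7.560 Ω) loads node A in parallel with R2.
R2 ‖ (R3+R4) = 2.936 Ω.
First divider: V_A = V_s · 2.936/(3.25 + 2.936) = 3.223 V.
Then the unloaded second divider: V_B = V_A × R4/(R3+R4) = 3.223 × 0.6852 = 2.208 V.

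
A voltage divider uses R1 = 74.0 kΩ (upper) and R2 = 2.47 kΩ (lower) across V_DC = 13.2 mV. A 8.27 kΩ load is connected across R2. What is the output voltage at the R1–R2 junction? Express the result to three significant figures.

V_out ≈ 0.331 mV

First combine the lower leg with the load: R2 ‖ R_L = 1.902 kΩ.
Now apply the divider: V_out = 13.2 × 0.02506 = 0.3308 mV.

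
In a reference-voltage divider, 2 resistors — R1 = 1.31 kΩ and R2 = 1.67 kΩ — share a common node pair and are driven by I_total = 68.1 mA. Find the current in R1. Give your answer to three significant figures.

Two-branch current divider: I_k = I_total · R_other/(R_1 + R_2).
So I = 68.1 × 1.67/2.980 = 38.16 mA.

I ≈ 38.2 mA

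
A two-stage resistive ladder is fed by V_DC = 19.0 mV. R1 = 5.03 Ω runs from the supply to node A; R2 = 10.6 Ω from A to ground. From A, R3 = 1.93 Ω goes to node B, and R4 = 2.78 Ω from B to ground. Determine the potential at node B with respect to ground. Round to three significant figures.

V_B ≈ 4.41 mV

Looking into the second stage from A: R3 + R4 = 4.710 Ω appears in parallel with R2.
Effective lower resistance at A: R2 ‖ 4.710 = 3.261 Ω.
So V_A = 19.0 × 0.3933 = 7.473 mV.
Then the unloaded second divider: V_B = V_A × R4/(R3+R4) = 7.473 × 0.5902 = 4.411 mV.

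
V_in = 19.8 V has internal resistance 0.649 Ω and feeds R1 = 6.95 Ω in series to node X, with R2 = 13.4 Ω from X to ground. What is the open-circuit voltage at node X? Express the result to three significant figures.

V_th ≈ 12.6 V

R1' = 0.649 + 6.95 = 7.599 Ω (source resistance + R1).
V_th is the unloaded tap voltage: V_in · R2/(R1'+R2) = 19.8 × 0.6381 = 12.63 V.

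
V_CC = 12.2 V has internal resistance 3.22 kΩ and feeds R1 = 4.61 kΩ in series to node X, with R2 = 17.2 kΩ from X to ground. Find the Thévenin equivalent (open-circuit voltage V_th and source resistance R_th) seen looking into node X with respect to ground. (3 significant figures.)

R1' = 3.22 + 4.61 = 7.830 kΩ (source resistance + R1).
With X open, the divider is unloaded: V_th = 12.2 × 17.2/25.03 = 8.384 V.
With V_CC suppressed (replaced by a short), R_th = R1' ‖ R2 = (7.830 × 17.2)/(7.830 + 17.2) = 5.381 kΩ.

V_th ≈ 8.38 V, R_th ≈ 5.38 kΩ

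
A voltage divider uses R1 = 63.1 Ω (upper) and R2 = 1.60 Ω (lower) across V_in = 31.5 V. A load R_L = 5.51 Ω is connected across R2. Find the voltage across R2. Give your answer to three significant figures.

V_out ≈ 0.607 V

First combine the lower leg with the load: R2 ‖ R_L = 1.240 Ω.
Voltage divider with the loaded lower leg: V_out = 31.5 × 1.240/(63.1 + 1.240) = 31.5 × 0.01927 = 0.6071 V.
(Unloaded it would be 0.779 V; the load pulls it down.)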